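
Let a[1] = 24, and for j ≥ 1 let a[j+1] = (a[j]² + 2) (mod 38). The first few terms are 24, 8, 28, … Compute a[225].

We have a[1] = 24,  a[2] = 8,  a[3] = 28,  a[4] = 26,  a[5] = 32,  a[6] = 0,  a[7] = 2,  a[8] = 6,  a[9] = 0.
Since a[9] = a[6] = 0, the sequence is eventually periodic: after a pre-period of length 5 it cycles with period 3.
For j ≥ 6, a[j] depends only on (j - 6) mod 3. (225 - 6) mod 3 = 0, so a[225] = a[6] = 0.

0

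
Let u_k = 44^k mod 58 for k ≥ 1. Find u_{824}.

u_1 = 44; u_2 = 22; u_3 = 40; u_4 = 20; u_5 = 10; u_6 = 34; u_7 = 46; u_8 = 52; u_9 = 26; u_{10} = 42; u_{11} = 50; u_{12} = 54; u_{13} = 56; u_{14} = 28; u_{15} = 14; u_{16} = 36; u_{17} = 18; u_{18} = 38; u_{19} = 48; u_{20} = 24; u_{21} = 12; u_{22} = 6; u_{23} = 32; u_{24} = 16; u_{25} = 8; u_{26} = 4; u_{27} = 2; u_{28} = 30; u_{29} = 44.
The sequence repeats with period 28.
So u_{824} = u_{1 + ((824-1) mod 28)} = u_{12} = 54.

54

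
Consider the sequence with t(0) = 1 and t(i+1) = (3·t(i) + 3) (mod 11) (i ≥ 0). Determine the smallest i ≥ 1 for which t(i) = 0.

3

t(0) = 1, t(1) = 6, t(2) = 10, t(3) = 0, t(4) = 3, t(5) = 1.
Since t(5) = t(0) = 1, the sequence is periodic with period 5.
The value 0 first appears (with i ≥ 1) at t(3).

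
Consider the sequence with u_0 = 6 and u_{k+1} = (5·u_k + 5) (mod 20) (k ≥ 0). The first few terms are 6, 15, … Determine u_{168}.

Computing terms: u_0 = 6; u_1 = 15; u_2 = 0; u_3 = 5; u_4 = 10; u_5 = 15.
Since u_5 = u_1 = 15, the sequence is eventually periodic: after a pre-period of length 1 it cycles with period 4.
For k ≥ 1, u_k depends only on (k - 1) mod 4. (168 - 1) mod 4 = 3, so u_{168} = u_4 = 10.

10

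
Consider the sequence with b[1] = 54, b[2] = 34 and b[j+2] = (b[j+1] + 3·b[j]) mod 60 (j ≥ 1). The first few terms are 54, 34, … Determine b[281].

We have b[1] = 54, b[2] = 34, b[3] = 16, b[4] = 58, b[5] = 46, b[6] = 40, b[7] = 58, b[8] = 58, b[9] = 52, b[10] = 46, b[11] = 22, b[12] = 40, b[13] = 46, b[14] = 46, b[15] = 4, b[16] = 22, b[17] = 34, b[18] = 40, b[19] = 22, b[20] = 22, b[21] = 28, b[22] = 34, b[23] = 58, b[24] = 40, b[25] = 34, b[26] = 34, b[27] = 16.
Since (b[26], b[27]) = (b[2], b[3]) = (34, 16) (two consecutive terms determine the rest), the sequence is eventually periodic: after a pre-period of length 1 it cycles with period 24.
For j ≥ 2, b[j] depends only on (j - 2) mod 24. (281 - 2) mod 24 = 15, so b[281] = b[17] = 34.

34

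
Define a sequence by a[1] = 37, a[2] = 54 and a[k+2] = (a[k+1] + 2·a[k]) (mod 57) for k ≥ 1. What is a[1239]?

5

Listing terms: a[1] = 37, a[2] = 54, a[3] = 14, a[4] = 8, a[5] = 36, a[6] = 52, a[7] = 10, a[8] = 0, a[9] = 20, a[10] = 20, a[11] = 3, a[12] = 43, a[13] = 49, a[14] = 21, a[15] = 5, a[16] = 47, a[17] = 0, a[18] = 37, a[19] = 37, a[20] = 54.
Since (a[19], a[20]) = (a[1], a[2]) = (37, 54) (two consecutive terms determine the rest), the sequence is periodic with period 18.
(1239 - 1) mod 18 = 14, so a[1239] = a[15] = 5.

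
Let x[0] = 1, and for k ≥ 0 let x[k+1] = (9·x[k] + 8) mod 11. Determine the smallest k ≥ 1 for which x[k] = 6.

1

We have x[0] = 1; x[1] = 6; x[2] = 7; x[3] = 5; x[4] = 9; x[5] = 1.
Since x[5] = x[0] = 1, the sequence is periodic with period 5.
The value 6 first appears (with k ≥ 1) at x[1].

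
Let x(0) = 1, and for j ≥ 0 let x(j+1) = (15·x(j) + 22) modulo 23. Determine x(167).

Listing terms: x(0) = 1,  x(1) = 14,  x(2) = 2,  x(3) = 6,  x(4) = 20,  x(5) = 0,  x(6) = 22,  x(7) = 7,  x(8) = 12,  x(9) = 18,  x(10) = 16,  x(11) = 9,  x(12) = 19,  x(13) = 8,  x(14) = 4,  x(15) = 13,  x(16) = 10,  x(17) = 11,  x(18) = 3,  x(19) = 21,  x(20) = 15,  x(21) = 17,  x(22) = 1.
Since x(22) = x(0) = 1, the sequence is periodic with period 22.
(167 - 0) mod 22 = 13, so x(167) = x(13) = 8.

8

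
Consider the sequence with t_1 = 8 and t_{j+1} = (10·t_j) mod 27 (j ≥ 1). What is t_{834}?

We have t_1 = 8; t_2 = 26; t_3 = 17; t_4 = 8.
The sequence repeats with period 3.
So t_{834} = t_{1 + ((834-1) mod 3)} = t_3 = 17.

17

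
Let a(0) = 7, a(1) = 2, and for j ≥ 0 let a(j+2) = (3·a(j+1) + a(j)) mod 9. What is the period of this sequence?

6

Listing terms: a(0) = 7; a(1) = 2; a(2) = 4; a(3) = 5; a(4) = 1; a(5) = 8; a(6) = 7; a(7) = 2.
Since (a(6), a(7)) = (a(0), a(1)) = (7, 2) (two consecutive terms determine the rest), the sequence is periodic with period 6.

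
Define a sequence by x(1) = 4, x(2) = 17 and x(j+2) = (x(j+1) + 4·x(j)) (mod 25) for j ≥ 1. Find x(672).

2

x(1) = 4,  x(2) = 17,  x(3) = 8,  x(4) = 1,  x(5) = 8,  x(6) = 12,  x(7) = 19,  x(8) = 17,  x(9) = 18,  x(10) = 11,  x(11) = 8,  x(12) = 2,  x(13) = 9,  x(14) = 17,  x(15) = 3,  x(16) = 21,  x(17) = 8,  x(18) = 17,  x(19) = 24,  x(20) = 17,  x(21) = 13,  x(22) = 6,  x(23) = 8,  x(24) = 7,  x(25) = 14,  x(26) = 17,  x(27) = 23,  x(28) = 16,  x(29) = 8,  x(30) = 22,  x(31) = 4,  x(32) = 17.
Since (x(31), x(32)) = (x(1), x(2)) = (4, 17) (two consecutive terms determine the rest), the sequence is periodic with period 30.
So x(672) = x(1 + ((672-1) mod 30)) = x(12) = 2.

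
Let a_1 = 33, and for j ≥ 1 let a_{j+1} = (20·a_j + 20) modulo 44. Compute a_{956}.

0

Listing terms: a_1 = 33; a_2 = 20; a_3 = 24; a_4 = 16; a_5 = 32; a_6 = 0; a_7 = 20.
Since a_7 = a_2 = 20, the sequence is eventually periodic: after a pre-period of length 1 it cycles with period 5.
For j ≥ 2, a_j depends only on (j - 2) mod 5. (956 - 2) mod 5 = 4, so a_{956} = a_6 = 0.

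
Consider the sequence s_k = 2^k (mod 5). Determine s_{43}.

3

Listing terms: s_0 = 1; s_1 = 2; s_2 = 4; s_3 = 3; s_4 = 1.
The sequence repeats with period 4.
So s_{43} = s_{0 + ((43-0) mod 4)} = s_3 = 3.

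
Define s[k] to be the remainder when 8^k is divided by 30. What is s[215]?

2

Computing terms: s[0] = 1,  s[1] = 8,  s[2] = 4,  s[3] = 2,  s[4] = 16,  s[5] = 8.
Since s[5] = s[1] = 8, the sequence is eventually periodic: after a pre-period of length 1 it cycles with period 4.
For k ≥ 1, s[k] depends only on (k - 1) mod 4. (215 - 1) mod 4 = 2, so s[215] = s[3] = 2.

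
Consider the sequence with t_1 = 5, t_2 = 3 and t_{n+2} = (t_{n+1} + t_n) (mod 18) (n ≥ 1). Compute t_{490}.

Listing terms: t_1 = 5, t_2 = 3, t_3 = 8, t_4 = 11, t_5 = 1, t_6 = 12, t_7 = 13, t_8 = 7, t_9 = 2, t_{10} = 9, t_{11} = 11, t_{12} = 2, t_{13} = 13, t_{14} = 15, t_{15} = 10, t_{16} = 7, t_{17} = 17, t_{18} = 6, t_{19} = 5, t_{20} = 11, t_{21} = 16, t_{22} = 9, t_{23} = 7, t_{24} = 16, t_{25} = 5, t_{26} = 3.
Since (t_{25}, t_{26}) = (t_1, t_2) = (5, 3) (two consecutive terms determine the rest), the sequence is periodic with period 24.
(490 - 1) mod 24 = 9, so t_{490} = t_{10} = 9.

9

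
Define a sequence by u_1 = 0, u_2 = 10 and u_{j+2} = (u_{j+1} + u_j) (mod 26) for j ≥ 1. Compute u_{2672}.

6

u_1 = 0; u_2 = 10; u_3 = 10; u_4 = 20; u_5 = 4; u_6 = 24; u_7 = 2; u_8 = 0; u_9 = 2; u_{10} = 2; u_{11} = 4; u_{12} = 6; u_{13} = 10; u_{14} = 16; u_{15} = 0; u_{16} = 16; u_{17} = 16; u_{18} = 6; u_{19} = 22; u_{20} = 2; u_{21} = 24; u_{22} = 0; u_{23} = 24; u_{24} = 24; u_{25} = 22; u_{26} = 20; u_{27} = 16; u_{28} = 10; u_{29} = 0; u_{30} = 10.
The sequence repeats with period 28.
(2672 - 1) mod 28 = 11, so u_{2672} = u_{12} = 6.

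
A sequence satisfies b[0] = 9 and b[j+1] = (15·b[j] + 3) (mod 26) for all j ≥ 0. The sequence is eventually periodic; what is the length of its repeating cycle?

Computing terms: b[0] = 9,  b[1] = 8,  b[2] = 19,  b[3] = 2,  b[4] = 7,  b[5] = 4,  b[6] = 11,  b[7] = 12,  b[8] = 1,  b[9] = 18,  b[10] = 13,  b[11] = 16,  b[12] = 9.
The sequence repeats with period 12.

12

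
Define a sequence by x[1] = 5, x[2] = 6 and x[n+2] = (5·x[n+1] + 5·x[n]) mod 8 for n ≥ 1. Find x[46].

5

Computing terms: x[1] = 5; x[2] = 6; x[3] = 7; x[4] = 1; x[5] = 0; x[6] = 5; x[7] = 1; x[8] = 6; x[9] = 3; x[10] = 5; x[11] = 0; x[12] = 1; x[13] = 5; x[14] = 6.
Since (x[13], x[14]) = (x[1], x[2]) = (5, 6) (two consecutive terms determine the rest), the sequence is periodic with period 12.
(46 - 1) mod 12 = 9, so x[46] = x[10] = 5.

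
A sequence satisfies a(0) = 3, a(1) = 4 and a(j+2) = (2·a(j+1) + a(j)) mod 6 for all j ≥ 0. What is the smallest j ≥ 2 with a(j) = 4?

Listing terms: a(0) = 3, a(1) = 4, a(2) = 5, a(3) = 2, a(4) = 3, a(5) = 2, a(6) = 1, a(7) = 4, a(8) = 3, a(9) = 4.
The sequence repeats with period 8.
The value 4 first appears (with j ≥ 2) at a(7).

7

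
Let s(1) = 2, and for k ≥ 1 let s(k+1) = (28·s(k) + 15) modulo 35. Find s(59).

8

Listing terms: s(1) = 2; s(2) = 1; s(3) = 8; s(4) = 29; s(5) = 22; s(6) = 1.
Since s(6) = s(2) = 1, the sequence is eventually periodic: after a pre-period of length 1 it cycles with period 4.
For k ≥ 2, s(k) depends only on (k - 2) mod 4. (59 - 2) mod 4 = 1, so s(59) = s(3) = 8.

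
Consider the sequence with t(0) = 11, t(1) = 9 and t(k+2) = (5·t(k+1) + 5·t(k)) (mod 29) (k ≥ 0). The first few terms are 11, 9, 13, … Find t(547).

20

Listing terms: t(0) = 11,  t(1) = 9,  t(2) = 13,  t(3) = 23,  t(4) = 6,  t(5) = 0,  t(6) = 1,  t(7) = 5,  t(8) = 1,  t(9) = 1,  t(10) = 10,  t(11) = 26,  t(12) = 6,  t(13) = 15,  t(14) = 18,  t(15) = 20,  t(16) = 16,  t(17) = 6,  t(18) = 23,  t(19) = 0,  t(20) = 28,  t(21) = 24,  t(22) = 28,  t(23) = 28,  t(24) = 19,  t(25) = 3,  t(26) = 23,  t(27) = 14,  t(28) = 11,  t(29) = 9.
Since (t(28), t(29)) = (t(0), t(1)) = (11, 9) (two consecutive terms determine the rest), the sequence is periodic with period 28.
So t(547) = t(0 + ((547-0) mod 28)) = t(15) = 20.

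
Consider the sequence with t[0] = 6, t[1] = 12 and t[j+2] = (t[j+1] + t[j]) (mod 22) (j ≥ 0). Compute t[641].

We have t[0] = 6, t[1] = 12, t[2] = 18, t[3] = 8, t[4] = 4, t[5] = 12, t[6] = 16, t[7] = 6, t[8] = 0, t[9] = 6, t[10] = 6, t[11] = 12.
Since (t[10], t[11]) = (t[0], t[1]) = (6, 12) (two consecutive terms determine the rest), the sequence is periodic with period 10.
(641 - 0) mod 10 = 1, so t[641] = t[1] = 12.

12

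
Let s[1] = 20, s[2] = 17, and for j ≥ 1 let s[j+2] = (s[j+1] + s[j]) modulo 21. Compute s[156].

9

Computing terms: s[1] = 20,  s[2] = 17,  s[3] = 16,  s[4] = 12,  s[5] = 7,  s[6] = 19,  s[7] = 5,  s[8] = 3,  s[9] = 8,  s[10] = 11,  s[11] = 19,  s[12] = 9,  s[13] = 7,  s[14] = 16,  s[15] = 2,  s[16] = 18,  s[17] = 20,  s[18] = 17.
The sequence repeats with period 16.
(156 - 1) mod 16 = 11, so s[156] = s[12] = 9.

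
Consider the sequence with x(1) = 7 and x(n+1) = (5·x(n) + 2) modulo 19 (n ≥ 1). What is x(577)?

Listing terms: x(1) = 7,  x(2) = 18,  x(3) = 16,  x(4) = 6,  x(5) = 13,  x(6) = 10,  x(7) = 14,  x(8) = 15,  x(9) = 1,  x(10) = 7.
Since x(10) = x(1) = 7, the sequence is periodic with period 9.
(577 - 1) mod 9 = 0, so x(577) = x(1) = 7.

7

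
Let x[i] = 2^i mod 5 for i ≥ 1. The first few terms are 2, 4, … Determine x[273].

x[1] = 2, x[2] = 4, x[3] = 3, x[4] = 1, x[5] = 2.
The sequence repeats with period 4.
(273 - 1) mod 4 = 0, so x[273] = x[1] = 2.

2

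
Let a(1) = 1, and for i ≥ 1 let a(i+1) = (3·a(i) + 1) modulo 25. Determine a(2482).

4

Listing terms: a(1) = 1, a(2) = 4, a(3) = 13, a(4) = 15, a(5) = 21, a(6) = 14, a(7) = 18, a(8) = 5, a(9) = 16, a(10) = 24, a(11) = 23, a(12) = 20, a(13) = 11, a(14) = 9, a(15) = 3, a(16) = 10, a(17) = 6, a(18) = 19, a(19) = 8, a(20) = 0, a(21) = 1.
The sequence repeats with period 20.
So a(2482) = a(1 + ((2482-1) mod 20)) = a(2) = 4.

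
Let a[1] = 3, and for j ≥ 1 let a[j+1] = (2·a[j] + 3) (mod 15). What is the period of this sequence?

We have a[1] = 3; a[2] = 9; a[3] = 6; a[4] = 0; a[5] = 3.
Since a[5] = a[1] = 3, the sequence is periodic with period 4.

4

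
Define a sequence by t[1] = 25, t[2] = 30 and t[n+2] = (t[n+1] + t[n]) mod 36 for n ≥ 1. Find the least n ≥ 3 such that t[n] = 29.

13

t[1] = 25,  t[2] = 30,  t[3] = 19,  t[4] = 13,  t[5] = 32,  t[6] = 9,  t[7] = 5,  t[8] = 14,  t[9] = 19,  t[10] = 33,  t[11] = 16,  t[12] = 13,  t[13] = 29,  t[14] = 6,  t[15] = 35,  t[16] = 5,  t[17] = 4,  t[18] = 9,  t[19] = 13,  t[20] = 22,  t[21] = 35,  t[22] = 21,  t[23] = 20,  t[24] = 5,  t[25] = 25,  t[26] = 30.
Since (t[25], t[26]) = (t[1], t[2]) = (25, 30) (two consecutive terms determine the rest), the sequence is periodic with period 24.
The value 29 first appears (with n ≥ 3) at t[13].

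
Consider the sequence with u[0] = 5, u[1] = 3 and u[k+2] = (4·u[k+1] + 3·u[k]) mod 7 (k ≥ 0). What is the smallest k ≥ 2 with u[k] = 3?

4

Listing terms: u[0] = 5; u[1] = 3; u[2] = 6; u[3] = 5; u[4] = 3.
The sequence repeats with period 3.
The value 3 next appears (with k ≥ 2) at u[4].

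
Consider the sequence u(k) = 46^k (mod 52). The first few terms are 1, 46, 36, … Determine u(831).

Computing terms: u(0) = 1,  u(1) = 46,  u(2) = 36,  u(3) = 44,  u(4) = 48,  u(5) = 24,  u(6) = 12,  u(7) = 32,  u(8) = 16,  u(9) = 8,  u(10) = 4,  u(11) = 28,  u(12) = 40,  u(13) = 20,  u(14) = 36.
Since u(14) = u(2) = 36, the sequence is eventually periodic: after a pre-period of length 2 it cycles with period 12.
For k ≥ 2, u(k) depends only on (k - 2) mod 12. (831 - 2) mod 12 = 1, so u(831) = u(3) = 44.

44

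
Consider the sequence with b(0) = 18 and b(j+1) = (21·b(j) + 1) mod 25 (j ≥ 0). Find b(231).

9

Listing terms: b(0) = 18; b(1) = 4; b(2) = 10; b(3) = 11; b(4) = 7; b(5) = 23; b(6) = 9; b(7) = 15; b(8) = 16; b(9) = 12; b(10) = 3; b(11) = 14; b(12) = 20; b(13) = 21; b(14) = 17; b(15) = 8; b(16) = 19; b(17) = 0; b(18) = 1; b(19) = 22; b(20) = 13; b(21) = 24; b(22) = 5; b(23) = 6; b(24) = 2; b(25) = 18.
Since b(25) = b(0) = 18, the sequence is periodic with period 25.
(231 - 0) mod 25 = 6, so b(231) = b(6) = 9.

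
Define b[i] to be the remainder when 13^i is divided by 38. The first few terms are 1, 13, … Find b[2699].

Computing terms: b[0] = 1,  b[1] = 13,  b[2] = 17,  b[3] = 31,  b[4] = 23,  b[5] = 33,  b[6] = 11,  b[7] = 29,  b[8] = 35,  b[9] = 37,  b[10] = 25,  b[11] = 21,  b[12] = 7,  b[13] = 15,  b[14] = 5,  b[15] = 27,  b[16] = 9,  b[17] = 3,  b[18] = 1.
Since b[18] = b[0] = 1, the sequence is periodic with period 18.
So b[2699] = b[0 + ((2699-0) mod 18)] = b[17] = 3.

3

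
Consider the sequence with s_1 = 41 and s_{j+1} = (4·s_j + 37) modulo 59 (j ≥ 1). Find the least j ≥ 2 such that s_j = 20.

15

Listing terms: s_1 = 41; s_2 = 24; s_3 = 15; s_4 = 38; s_5 = 12; s_6 = 26; s_7 = 23; s_8 = 11; s_9 = 22; s_{10} = 7; s_{11} = 6; s_{12} = 2; s_{13} = 45; s_{14} = 40; s_{15} = 20; s_{16} = 58; s_{17} = 33; s_{18} = 51; s_{19} = 5; s_{20} = 57; s_{21} = 29; s_{22} = 35; s_{23} = 0; s_{24} = 37; s_{25} = 8; s_{26} = 10; s_{27} = 18; s_{28} = 50; s_{29} = 1; s_{30} = 41.
Since s_{30} = s_1 = 41, the sequence is periodic with period 29.
The value 20 first appears (with j ≥ 2) at s_{15}.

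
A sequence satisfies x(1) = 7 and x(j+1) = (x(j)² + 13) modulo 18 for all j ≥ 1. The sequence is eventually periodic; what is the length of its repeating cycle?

We have x(1) = 7, x(2) = 8, x(3) = 5, x(4) = 2, x(5) = 17, x(6) = 14, x(7) = 11, x(8) = 8.
Since x(8) = x(2) = 8, the sequence is eventually periodic: after a pre-period of length 1 it cycles with period 6.

6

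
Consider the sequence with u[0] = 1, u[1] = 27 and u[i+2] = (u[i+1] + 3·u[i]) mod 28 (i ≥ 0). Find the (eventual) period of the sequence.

Computing terms: u[0] = 1; u[1] = 27; u[2] = 2; u[3] = 27; u[4] = 5; u[5] = 2; u[6] = 17; u[7] = 23; u[8] = 18; u[9] = 3; u[10] = 1; u[11] = 10; u[12] = 13; u[13] = 15; u[14] = 26; u[15] = 15; u[16] = 9; u[17] = 26; u[18] = 25; u[19] = 19; u[20] = 10; u[21] = 11; u[22] = 13; u[23] = 18; u[24] = 1; u[25] = 27.
The sequence repeats with period 24.

24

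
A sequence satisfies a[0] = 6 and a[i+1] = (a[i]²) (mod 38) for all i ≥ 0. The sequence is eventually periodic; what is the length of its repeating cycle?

Computing terms: a[0] = 6; a[1] = 36; a[2] = 4; a[3] = 16; a[4] = 28; a[5] = 24; a[6] = 6.
The sequence repeats with period 6.

6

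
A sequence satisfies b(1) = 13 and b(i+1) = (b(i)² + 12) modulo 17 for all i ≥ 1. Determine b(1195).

4

b(1) = 13, b(2) = 11, b(3) = 14, b(4) = 4, b(5) = 11.
Since b(5) = b(2) = 11, the sequence is eventually periodic: after a pre-period of length 1 it cycles with period 3.
For i ≥ 2, b(i) depends only on (i - 2) mod 3. (1195 - 2) mod 3 = 2, so b(1195) = b(4) = 4.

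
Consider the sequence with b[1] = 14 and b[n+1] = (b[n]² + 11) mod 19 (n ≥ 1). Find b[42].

Computing terms: b[1] = 14, b[2] = 17, b[3] = 15, b[4] = 8, b[5] = 18, b[6] = 12, b[7] = 3, b[8] = 1, b[9] = 12.
Since b[9] = b[6] = 12, the sequence is eventually periodic: after a pre-period of length 5 it cycles with period 3.
For n ≥ 6, b[n] depends only on (n - 6) mod 3. (42 - 6) mod 3 = 0, so b[42] = b[6] = 12.

12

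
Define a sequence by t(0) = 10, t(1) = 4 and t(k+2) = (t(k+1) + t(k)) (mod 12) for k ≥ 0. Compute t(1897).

4

We have t(0) = 10; t(1) = 4; t(2) = 2; t(3) = 6; t(4) = 8; t(5) = 2; t(6) = 10; t(7) = 0; t(8) = 10; t(9) = 10; t(10) = 8; t(11) = 6; t(12) = 2; t(13) = 8; t(14) = 10; t(15) = 6; t(16) = 4; t(17) = 10; t(18) = 2; t(19) = 0; t(20) = 2; t(21) = 2; t(22) = 4; t(23) = 6; t(24) = 10; t(25) = 4.
Since (t(24), t(25)) = (t(0), t(1)) = (10, 4) (two consecutive terms determine the rest), the sequence is periodic with period 24.
(1897 - 0) mod 24 = 1, so t(1897) = t(1) = 4.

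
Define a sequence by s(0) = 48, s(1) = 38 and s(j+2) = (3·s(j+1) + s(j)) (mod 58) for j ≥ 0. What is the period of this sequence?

28

Listing terms: s(0) = 48,  s(1) = 38,  s(2) = 46,  s(3) = 2,  s(4) = 52,  s(5) = 42,  s(6) = 4,  s(7) = 54,  s(8) = 50,  s(9) = 30,  s(10) = 24,  s(11) = 44,  s(12) = 40,  s(13) = 48,  s(14) = 10,  s(15) = 20,  s(16) = 12,  s(17) = 56,  s(18) = 6,  s(19) = 16,  s(20) = 54,  s(21) = 4,  s(22) = 8,  s(23) = 28,  s(24) = 34,  s(25) = 14,  s(26) = 18,  s(27) = 10,  s(28) = 48,  s(29) = 38.
The sequence repeats with period 28.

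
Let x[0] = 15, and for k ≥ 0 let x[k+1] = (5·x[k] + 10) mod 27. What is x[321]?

16

Listing terms: x[0] = 15; x[1] = 4; x[2] = 3; x[3] = 25; x[4] = 0; x[5] = 10; x[6] = 6; x[7] = 13; x[8] = 21; x[9] = 7; x[10] = 18; x[11] = 19; x[12] = 24; x[13] = 22; x[14] = 12; x[15] = 16; x[16] = 9; x[17] = 1; x[18] = 15.
Since x[18] = x[0] = 15, the sequence is periodic with period 18.
(321 - 0) mod 18 = 15, so x[321] = x[15] = 16.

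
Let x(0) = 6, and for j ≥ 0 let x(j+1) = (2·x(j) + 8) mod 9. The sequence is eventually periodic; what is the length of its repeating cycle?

6

Listing terms: x(0) = 6,  x(1) = 2,  x(2) = 3,  x(3) = 5,  x(4) = 0,  x(5) = 8,  x(6) = 6.
Since x(6) = x(0) = 6, the sequence is periodic with period 6.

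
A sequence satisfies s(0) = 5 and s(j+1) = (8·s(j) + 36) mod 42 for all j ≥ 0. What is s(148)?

Listing terms: s(0) = 5,  s(1) = 34,  s(2) = 14,  s(3) = 22,  s(4) = 2,  s(5) = 10,  s(6) = 32,  s(7) = 40,  s(8) = 20,  s(9) = 28,  s(10) = 8,  s(11) = 16,  s(12) = 38,  s(13) = 4,  s(14) = 26,  s(15) = 34.
Since s(15) = s(1) = 34, the sequence is eventually periodic: after a pre-period of length 1 it cycles with period 14.
For j ≥ 1, s(j) depends only on (j - 1) mod 14. (148 - 1) mod 14 = 7, so s(148) = s(8) = 20.

20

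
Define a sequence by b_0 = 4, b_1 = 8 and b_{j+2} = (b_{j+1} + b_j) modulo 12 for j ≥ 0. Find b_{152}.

4

Listing terms: b_0 = 4, b_1 = 8, b_2 = 0, b_3 = 8, b_4 = 8, b_5 = 4, b_6 = 0, b_7 = 4, b_8 = 4, b_9 = 8.
The sequence repeats with period 8.
(152 - 0) mod 8 = 0, so b_{152} = b_0 = 4.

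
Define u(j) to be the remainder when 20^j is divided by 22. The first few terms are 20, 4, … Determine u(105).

12

Computing terms: u(1) = 20, u(2) = 4, u(3) = 14, u(4) = 16, u(5) = 12, u(6) = 20.
Since u(6) = u(1) = 20, the sequence is periodic with period 5.
So u(105) = u(1 + ((105-1) mod 5)) = u(5) = 12.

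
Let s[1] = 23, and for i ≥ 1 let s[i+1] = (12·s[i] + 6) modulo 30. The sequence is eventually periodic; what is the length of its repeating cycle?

4

Computing terms: s[1] = 23,  s[2] = 12,  s[3] = 0,  s[4] = 6,  s[5] = 18,  s[6] = 12.
Since s[6] = s[2] = 12, the sequence is eventually periodic: after a pre-period of length 1 it cycles with period 4.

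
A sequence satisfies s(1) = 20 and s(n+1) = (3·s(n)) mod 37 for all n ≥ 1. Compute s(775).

20

Listing terms: s(1) = 20,  s(2) = 23,  s(3) = 32,  s(4) = 22,  s(5) = 29,  s(6) = 13,  s(7) = 2,  s(8) = 6,  s(9) = 18,  s(10) = 17,  s(11) = 14,  s(12) = 5,  s(13) = 15,  s(14) = 8,  s(15) = 24,  s(16) = 35,  s(17) = 31,  s(18) = 19,  s(19) = 20.
Since s(19) = s(1) = 20, the sequence is periodic with period 18.
So s(775) = s(1 + ((775-1) mod 18)) = s(1) = 20.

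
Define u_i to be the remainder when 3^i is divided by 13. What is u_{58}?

3

Computing terms: u_1 = 3, u_2 = 9, u_3 = 1, u_4 = 3.
Since u_4 = u_1 = 3, the sequence is periodic with period 3.
So u_{58} = u_{1 + ((58-1) mod 3)} = u_1 = 3.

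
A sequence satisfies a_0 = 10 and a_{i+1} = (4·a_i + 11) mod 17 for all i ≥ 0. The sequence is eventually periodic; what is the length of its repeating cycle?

4

Computing terms: a_0 = 10, a_1 = 0, a_2 = 11, a_3 = 4, a_4 = 10.
Since a_4 = a_0 = 10, the sequence is periodic with period 4.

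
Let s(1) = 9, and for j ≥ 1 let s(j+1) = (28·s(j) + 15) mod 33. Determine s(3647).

Listing terms: s(1) = 9, s(2) = 3, s(3) = 0, s(4) = 15, s(5) = 6, s(6) = 18, s(7) = 24, s(8) = 27, s(9) = 12, s(10) = 21, s(11) = 9.
The sequence repeats with period 10.
(3647 - 1) mod 10 = 6, so s(3647) = s(7) = 24.

24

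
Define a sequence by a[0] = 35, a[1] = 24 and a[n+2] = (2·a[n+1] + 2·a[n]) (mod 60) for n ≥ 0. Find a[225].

32

Computing terms: a[0] = 35,  a[1] = 24,  a[2] = 58,  a[3] = 44,  a[4] = 24,  a[5] = 16,  a[6] = 20,  a[7] = 12,  a[8] = 4,  a[9] = 32,  a[10] = 12,  a[11] = 28,  a[12] = 20,  a[13] = 36,  a[14] = 52,  a[15] = 56,  a[16] = 36,  a[17] = 4,  a[18] = 20,  a[19] = 48,  a[20] = 16,  a[21] = 8,  a[22] = 48,  a[23] = 52,  a[24] = 20,  a[25] = 24,  a[26] = 28,  a[27] = 44,  a[28] = 24.
Since (a[27], a[28]) = (a[3], a[4]) = (44, 24) (two consecutive terms determine the rest), the sequence is eventually periodic: after a pre-period of length 3 it cycles with period 24.
For n ≥ 3, a[n] depends only on (n - 3) mod 24. (225 - 3) mod 24 = 6, so a[225] = a[9] = 32.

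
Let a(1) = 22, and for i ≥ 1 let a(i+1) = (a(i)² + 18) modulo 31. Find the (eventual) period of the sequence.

Listing terms: a(1) = 22; a(2) = 6; a(3) = 23; a(4) = 20; a(5) = 15; a(6) = 26; a(7) = 12; a(8) = 7; a(9) = 5; a(10) = 12.
Since a(10) = a(7) = 12, the sequence is eventually periodic: after a pre-period of length 6 it cycles with period 3.

3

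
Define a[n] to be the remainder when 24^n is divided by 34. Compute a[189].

6

Computing terms: a[1] = 24; a[2] = 32; a[3] = 20; a[4] = 4; a[5] = 28; a[6] = 26; a[7] = 12; a[8] = 16; a[9] = 10; a[10] = 2; a[11] = 14; a[12] = 30; a[13] = 6; a[14] = 8; a[15] = 22; a[16] = 18; a[17] = 24.
The sequence repeats with period 16.
(189 - 1) mod 16 = 12, so a[189] = a[13] = 6.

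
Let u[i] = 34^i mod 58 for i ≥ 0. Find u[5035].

4

u[0] = 1, u[1] = 34, u[2] = 54, u[3] = 38, u[4] = 16, u[5] = 22, u[6] = 52, u[7] = 28, u[8] = 24, u[9] = 4, u[10] = 20, u[11] = 42, u[12] = 36, u[13] = 6, u[14] = 30, u[15] = 34.
Since u[15] = u[1] = 34, the sequence is eventually periodic: after a pre-period of length 1 it cycles with period 14.
For i ≥ 1, u[i] depends only on (i - 1) mod 14. (5035 - 1) mod 14 = 8, so u[5035] = u[9] = 4.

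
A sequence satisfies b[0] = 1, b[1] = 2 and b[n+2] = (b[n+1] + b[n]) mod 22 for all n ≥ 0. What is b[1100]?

1

We have b[0] = 1, b[1] = 2, b[2] = 3, b[3] = 5, b[4] = 8, b[5] = 13, b[6] = 21, b[7] = 12, b[8] = 11, b[9] = 1, b[10] = 12, b[11] = 13, b[12] = 3, b[13] = 16, b[14] = 19, b[15] = 13, b[16] = 10, b[17] = 1, b[18] = 11, b[19] = 12, b[20] = 1, b[21] = 13, b[22] = 14, b[23] = 5, b[24] = 19, b[25] = 2, b[26] = 21, b[27] = 1, b[28] = 0, b[29] = 1, b[30] = 1, b[31] = 2.
The sequence repeats with period 30.
(1100 - 0) mod 30 = 20, so b[1100] = b[20] = 1.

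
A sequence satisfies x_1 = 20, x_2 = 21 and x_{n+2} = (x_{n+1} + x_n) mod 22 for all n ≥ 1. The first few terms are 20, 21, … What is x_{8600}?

We have x_1 = 20; x_2 = 21; x_3 = 19; x_4 = 18; x_5 = 15; x_6 = 11; x_7 = 4; x_8 = 15; x_9 = 19; x_{10} = 12; x_{11} = 9; x_{12} = 21; x_{13} = 8; x_{14} = 7; x_{15} = 15; x_{16} = 0; x_{17} = 15; x_{18} = 15; x_{19} = 8; x_{20} = 1; x_{21} = 9; x_{22} = 10; x_{23} = 19; x_{24} = 7; x_{25} = 4; x_{26} = 11; x_{27} = 15; x_{28} = 4; x_{29} = 19; x_{30} = 1; x_{31} = 20; x_{32} = 21.
The sequence repeats with period 30.
So x_{8600} = x_{1 + ((8600-1) mod 30)} = x_{20} = 1.

1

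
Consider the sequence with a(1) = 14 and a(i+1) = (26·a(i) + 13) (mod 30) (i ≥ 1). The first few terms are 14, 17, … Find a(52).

17

a(1) = 14,  a(2) = 17,  a(3) = 5,  a(4) = 23,  a(5) = 11,  a(6) = 29,  a(7) = 17.
Since a(7) = a(2) = 17, the sequence is eventually periodic: after a pre-period of length 1 it cycles with period 5.
For i ≥ 2, a(i) depends only on (i - 2) mod 5. (52 - 2) mod 5 = 0, so a(52) = a(2) = 17.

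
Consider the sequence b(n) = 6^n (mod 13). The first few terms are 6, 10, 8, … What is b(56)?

Computing terms: b(1) = 6; b(2) = 10; b(3) = 8; b(4) = 9; b(5) = 2; b(6) = 12; b(7) = 7; b(8) = 3; b(9) = 5; b(10) = 4; b(11) = 11; b(12) = 1; b(13) = 6.
The sequence repeats with period 12.
(56 - 1) mod 12 = 7, so b(56) = b(8) = 3.

3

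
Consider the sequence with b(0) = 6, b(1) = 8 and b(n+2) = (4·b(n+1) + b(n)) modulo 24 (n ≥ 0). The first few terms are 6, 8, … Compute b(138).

14

We have b(0) = 6, b(1) = 8, b(2) = 14, b(3) = 16, b(4) = 6, b(5) = 16, b(6) = 22, b(7) = 8, b(8) = 6, b(9) = 8.
Since (b(8), b(9)) = (b(0), b(1)) = (6, 8) (two consecutive terms determine the rest), the sequence is periodic with period 8.
(138 - 0) mod 8 = 2, so b(138) = b(2) = 14.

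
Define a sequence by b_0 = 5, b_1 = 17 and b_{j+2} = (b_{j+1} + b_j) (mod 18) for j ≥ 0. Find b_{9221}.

10

Listing terms: b_0 = 5,  b_1 = 17,  b_2 = 4,  b_3 = 3,  b_4 = 7,  b_5 = 10,  b_6 = 17,  b_7 = 9,  b_8 = 8,  b_9 = 17,  b_{10} = 7,  b_{11} = 6,  b_{12} = 13,  b_{13} = 1,  b_{14} = 14,  b_{15} = 15,  b_{16} = 11,  b_{17} = 8,  b_{18} = 1,  b_{19} = 9,  b_{20} = 10,  b_{21} = 1,  b_{22} = 11,  b_{23} = 12,  b_{24} = 5,  b_{25} = 17.
Since (b_{24}, b_{25}) = (b_0, b_1) = (5, 17) (two consecutive terms determine the rest), the sequence is periodic with period 24.
So b_{9221} = b_{0 + ((9221-0) mod 24)} = b_5 = 10.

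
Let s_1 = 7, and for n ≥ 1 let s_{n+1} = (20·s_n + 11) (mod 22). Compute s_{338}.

17

Computing terms: s_1 = 7; s_2 = 19; s_3 = 17; s_4 = 21; s_5 = 13; s_6 = 7.
Since s_6 = s_1 = 7, the sequence is periodic with period 5.
So s_{338} = s_{1 + ((338-1) mod 5)} = s_3 = 17.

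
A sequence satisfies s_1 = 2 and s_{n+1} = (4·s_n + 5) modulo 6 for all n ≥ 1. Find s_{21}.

s_1 = 2, s_2 = 1, s_3 = 3, s_4 = 5, s_5 = 1.
Since s_5 = s_2 = 1, the sequence is eventually periodic: after a pre-period of length 1 it cycles with period 3.
For n ≥ 2, s_n depends only on (n - 2) mod 3. (21 - 2) mod 3 = 1, so s_{21} = s_3 = 3.

3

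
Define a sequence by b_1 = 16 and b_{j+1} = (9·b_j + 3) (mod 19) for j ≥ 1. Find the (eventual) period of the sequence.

Listing terms: b_1 = 16,  b_2 = 14,  b_3 = 15,  b_4 = 5,  b_5 = 10,  b_6 = 17,  b_7 = 4,  b_8 = 1,  b_9 = 12,  b_{10} = 16.
Since b_{10} = b_1 = 16, the sequence is periodic with period 9.

9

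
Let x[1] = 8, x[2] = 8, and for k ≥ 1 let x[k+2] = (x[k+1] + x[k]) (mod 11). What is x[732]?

Listing terms: x[1] = 8,  x[2] = 8,  x[3] = 5,  x[4] = 2,  x[5] = 7,  x[6] = 9,  x[7] = 5,  x[8] = 3,  x[9] = 8,  x[10] = 0,  x[11] = 8,  x[12] = 8.
Since (x[11], x[12]) = (x[1], x[2]) = (8, 8) (two consecutive terms determine the rest), the sequence is periodic with period 10.
So x[732] = x[1 + ((732-1) mod 10)] = x[2] = 8.

8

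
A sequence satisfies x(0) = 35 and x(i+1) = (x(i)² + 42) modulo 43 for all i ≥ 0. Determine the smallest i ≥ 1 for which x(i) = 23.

4

Listing terms: x(0) = 35, x(1) = 20, x(2) = 12, x(3) = 14, x(4) = 23, x(5) = 12.
Since x(5) = x(2) = 12, the sequence is eventually periodic: after a pre-period of length 2 it cycles with period 3.
The value 23 first appears (with i ≥ 1) at x(4).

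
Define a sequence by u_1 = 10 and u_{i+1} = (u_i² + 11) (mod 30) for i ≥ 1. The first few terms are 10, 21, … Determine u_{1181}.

We have u_1 = 10,  u_2 = 21,  u_3 = 2,  u_4 = 15,  u_5 = 26,  u_6 = 27,  u_7 = 20,  u_8 = 21.
Since u_8 = u_2 = 21, the sequence is eventually periodic: after a pre-period of length 1 it cycles with period 6.
For i ≥ 2, u_i depends only on (i - 2) mod 6. (1181 - 2) mod 6 = 3, so u_{1181} = u_5 = 26.

26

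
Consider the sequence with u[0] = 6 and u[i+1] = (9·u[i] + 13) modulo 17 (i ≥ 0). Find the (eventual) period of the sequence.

Computing terms: u[0] = 6,  u[1] = 16,  u[2] = 4,  u[3] = 15,  u[4] = 12,  u[5] = 2,  u[6] = 14,  u[7] = 3,  u[8] = 6.
Since u[8] = u[0] = 6, the sequence is periodic with period 8.

8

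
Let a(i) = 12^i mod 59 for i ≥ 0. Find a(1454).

27

We have a(0) = 1, a(1) = 12, a(2) = 26, a(3) = 17, a(4) = 27, a(5) = 29, a(6) = 53, a(7) = 46, a(8) = 21, a(9) = 16, a(10) = 15, a(11) = 3, a(12) = 36, a(13) = 19, a(14) = 51, a(15) = 22, a(16) = 28, a(17) = 41, a(18) = 20, a(19) = 4, a(20) = 48, a(21) = 45, a(22) = 9, a(23) = 49, a(24) = 57, a(25) = 35, a(26) = 7, a(27) = 25, a(28) = 5, a(29) = 1.
The sequence repeats with period 29.
So a(1454) = a(0 + ((1454-0) mod 29)) = a(4) = 27.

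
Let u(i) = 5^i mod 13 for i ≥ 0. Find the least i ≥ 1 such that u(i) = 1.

4

Listing terms: u(0) = 1,  u(1) = 5,  u(2) = 12,  u(3) = 8,  u(4) = 1.
The sequence repeats with period 4.
The value 1 next appears (with i ≥ 1) at u(4).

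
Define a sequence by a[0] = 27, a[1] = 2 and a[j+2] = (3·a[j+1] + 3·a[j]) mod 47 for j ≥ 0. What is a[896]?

24

Computing terms: a[0] = 27,  a[1] = 2,  a[2] = 40,  a[3] = 32,  a[4] = 28,  a[5] = 39,  a[6] = 13,  a[7] = 15,  a[8] = 37,  a[9] = 15,  a[10] = 15,  a[11] = 43,  a[12] = 33,  a[13] = 40,  a[14] = 31,  a[15] = 25,  a[16] = 27,  a[17] = 15,  a[18] = 32,  a[19] = 0,  a[20] = 2,  a[21] = 6,  a[22] = 24,  a[23] = 43,  a[24] = 13,  a[25] = 27,  a[26] = 26,  a[27] = 18,  a[28] = 38,  a[29] = 27,  a[30] = 7,  a[31] = 8,  a[32] = 45,  a[33] = 18,  a[34] = 1,  a[35] = 10,  a[36] = 33,  a[37] = 35,  a[38] = 16,  a[39] = 12,  a[40] = 37,  a[41] = 6,  a[42] = 35,  a[43] = 29,  a[44] = 4,  a[45] = 5,  a[46] = 27,  a[47] = 2.
The sequence repeats with period 46.
So a[896] = a[0 + ((896-0) mod 46)] = a[22] = 24.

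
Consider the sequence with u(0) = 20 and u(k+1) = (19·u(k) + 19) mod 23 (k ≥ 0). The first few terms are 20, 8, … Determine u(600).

Computing terms: u(0) = 20; u(1) = 8; u(2) = 10; u(3) = 2; u(4) = 11; u(5) = 21; u(6) = 4; u(7) = 3; u(8) = 7; u(9) = 14; u(10) = 9; u(11) = 6; u(12) = 18; u(13) = 16; u(14) = 1; u(15) = 15; u(16) = 5; u(17) = 22; u(18) = 0; u(19) = 19; u(20) = 12; u(21) = 17; u(22) = 20.
Since u(22) = u(0) = 20, the sequence is periodic with period 22.
So u(600) = u(0 + ((600-0) mod 22)) = u(6) = 4.

4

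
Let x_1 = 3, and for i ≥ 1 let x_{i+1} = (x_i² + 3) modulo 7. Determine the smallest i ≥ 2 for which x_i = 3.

We have x_1 = 3, x_2 = 5, x_3 = 0, x_4 = 3.
The sequence repeats with period 3.
The value 3 next appears (with i ≥ 2) at x_4.

4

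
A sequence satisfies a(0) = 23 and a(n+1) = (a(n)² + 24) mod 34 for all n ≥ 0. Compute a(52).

25

Listing terms: a(0) = 23; a(1) = 9; a(2) = 3; a(3) = 33; a(4) = 25; a(5) = 3.
Since a(5) = a(2) = 3, the sequence is eventually periodic: after a pre-period of length 2 it cycles with period 3.
For n ≥ 2, a(n) depends only on (n - 2) mod 3. (52 - 2) mod 3 = 2, so a(52) = a(4) = 25.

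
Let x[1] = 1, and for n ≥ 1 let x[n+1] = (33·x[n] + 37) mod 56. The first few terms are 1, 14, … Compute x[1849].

We have x[1] = 1, x[2] = 14, x[3] = 51, x[4] = 40, x[5] = 13, x[6] = 18, x[7] = 15, x[8] = 28, x[9] = 9, x[10] = 54, x[11] = 27, x[12] = 32, x[13] = 29, x[14] = 42, x[15] = 23, x[16] = 12, x[17] = 41, x[18] = 46, x[19] = 43, x[20] = 0, x[21] = 37, x[22] = 26, x[23] = 55, x[24] = 4, x[25] = 1.
Since x[25] = x[1] = 1, the sequence is periodic with period 24.
(1849 - 1) mod 24 = 0, so x[1849] = x[1] = 1.

1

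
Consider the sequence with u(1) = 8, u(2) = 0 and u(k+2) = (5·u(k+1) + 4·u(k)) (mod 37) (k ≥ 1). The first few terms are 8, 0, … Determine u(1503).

u(1) = 8,  u(2) = 0,  u(3) = 32,  u(4) = 12,  u(5) = 3,  u(6) = 26,  u(7) = 31,  u(8) = 0,  u(9) = 13,  u(10) = 28,  u(11) = 7,  u(12) = 36,  u(13) = 23,  u(14) = 0,  u(15) = 18,  u(16) = 16,  u(17) = 4,  u(18) = 10,  u(19) = 29,  u(20) = 0,  u(21) = 5,  u(22) = 25,  u(23) = 34,  u(24) = 11,  u(25) = 6,  u(26) = 0,  u(27) = 24,  u(28) = 9,  u(29) = 30,  u(30) = 1,  u(31) = 14,  u(32) = 0,  u(33) = 19,  u(34) = 21,  u(35) = 33,  u(36) = 27,  u(37) = 8,  u(38) = 0.
The sequence repeats with period 36.
So u(1503) = u(1 + ((1503-1) mod 36)) = u(27) = 24.

24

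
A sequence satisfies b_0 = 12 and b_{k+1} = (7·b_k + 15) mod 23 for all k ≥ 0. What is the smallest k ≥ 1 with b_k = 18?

2

We have b_0 = 12; b_1 = 7; b_2 = 18; b_3 = 3; b_4 = 13; b_5 = 14; b_6 = 21; b_7 = 1; b_8 = 22; b_9 = 8; b_{10} = 2; b_{11} = 6; b_{12} = 11; b_{13} = 0; b_{14} = 15; b_{15} = 5; b_{16} = 4; b_{17} = 20; b_{18} = 17; b_{19} = 19; b_{20} = 10; b_{21} = 16; b_{22} = 12.
The sequence repeats with period 22.
The value 18 first appears (with k ≥ 1) at b_2.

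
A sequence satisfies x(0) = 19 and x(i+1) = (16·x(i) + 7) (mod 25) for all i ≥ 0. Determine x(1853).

10

We have x(0) = 19; x(1) = 11; x(2) = 8; x(3) = 10; x(4) = 17; x(5) = 4; x(6) = 21; x(7) = 18; x(8) = 20; x(9) = 2; x(10) = 14; x(11) = 6; x(12) = 3; x(13) = 5; x(14) = 12; x(15) = 24; x(16) = 16; x(17) = 13; x(18) = 15; x(19) = 22; x(20) = 9; x(21) = 1; x(22) = 23; x(23) = 0; x(24) = 7; x(25) = 19.
The sequence repeats with period 25.
So x(1853) = x(0 + ((1853-0) mod 25)) = x(3) = 10.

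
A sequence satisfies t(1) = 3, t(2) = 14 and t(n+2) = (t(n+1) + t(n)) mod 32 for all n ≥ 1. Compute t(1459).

Listing terms: t(1) = 3,  t(2) = 14,  t(3) = 17,  t(4) = 31,  t(5) = 16,  t(6) = 15,  t(7) = 31,  t(8) = 14,  t(9) = 13,  t(10) = 27,  t(11) = 8,  t(12) = 3,  t(13) = 11,  t(14) = 14,  t(15) = 25,  t(16) = 7,  t(17) = 0,  t(18) = 7,  t(19) = 7,  t(20) = 14,  t(21) = 21,  t(22) = 3,  t(23) = 24,  t(24) = 27,  t(25) = 19,  t(26) = 14,  t(27) = 1,  t(28) = 15,  t(29) = 16,  t(30) = 31,  t(31) = 15,  t(32) = 14,  t(33) = 29,  t(34) = 11,  t(35) = 8,  t(36) = 19,  t(37) = 27,  t(38) = 14,  t(39) = 9,  t(40) = 23,  t(41) = 0,  t(42) = 23,  t(43) = 23,  t(44) = 14,  t(45) = 5,  t(46) = 19,  t(47) = 24,  t(48) = 11,  t(49) = 3,  t(50) = 14.
The sequence repeats with period 48.
(1459 - 1) mod 48 = 18, so t(1459) = t(19) = 7.

7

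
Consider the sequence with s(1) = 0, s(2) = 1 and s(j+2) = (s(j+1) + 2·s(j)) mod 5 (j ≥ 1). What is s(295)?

1

Listing terms: s(1) = 0,  s(2) = 1,  s(3) = 1,  s(4) = 3,  s(5) = 0,  s(6) = 1.
The sequence repeats with period 4.
(295 - 1) mod 4 = 2, so s(295) = s(3) = 1.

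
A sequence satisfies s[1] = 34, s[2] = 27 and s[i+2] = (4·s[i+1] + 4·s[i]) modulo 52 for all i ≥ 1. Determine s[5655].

0

Listing terms: s[1] = 34,  s[2] = 27,  s[3] = 36,  s[4] = 44,  s[5] = 8,  s[6] = 0,  s[7] = 32,  s[8] = 24,  s[9] = 16,  s[10] = 4,  s[11] = 28,  s[12] = 24,  s[13] = 0,  s[14] = 44,  s[15] = 20,  s[16] = 48,  s[17] = 12,  s[18] = 32,  s[19] = 20,  s[20] = 0,  s[21] = 28,  s[22] = 8,  s[23] = 40,  s[24] = 36,  s[25] = 44.
Since (s[24], s[25]) = (s[3], s[4]) = (36, 44) (two consecutive terms determine the rest), the sequence is eventually periodic: after a pre-period of length 2 it cycles with period 21.
For i ≥ 3, s[i] depends only on (i - 3) mod 21. (5655 - 3) mod 21 = 3, so s[5655] = s[6] = 0.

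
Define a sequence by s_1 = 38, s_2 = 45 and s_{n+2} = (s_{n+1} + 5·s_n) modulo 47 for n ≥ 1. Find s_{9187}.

Computing terms: s_1 = 38,  s_2 = 45,  s_3 = 0,  s_4 = 37,  s_5 = 37,  s_6 = 34,  s_7 = 31,  s_8 = 13,  s_9 = 27,  s_{10} = 45,  s_{11} = 39,  s_{12} = 29,  s_{13} = 36,  s_{14} = 40,  s_{15} = 32,  s_{16} = 44,  s_{17} = 16,  s_{18} = 1,  s_{19} = 34,  s_{20} = 39,  s_{21} = 21,  s_{22} = 28,  s_{23} = 39,  s_{24} = 38,  s_{25} = 45.
The sequence repeats with period 23.
(9187 - 1) mod 23 = 9, so s_{9187} = s_{10} = 45.

45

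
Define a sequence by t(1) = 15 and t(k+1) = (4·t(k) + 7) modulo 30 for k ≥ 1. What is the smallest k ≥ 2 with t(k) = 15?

t(1) = 15; t(2) = 7; t(3) = 5; t(4) = 27; t(5) = 25; t(6) = 17; t(7) = 15.
The sequence repeats with period 6.
The value 15 next appears (with k ≥ 2) at t(7).

7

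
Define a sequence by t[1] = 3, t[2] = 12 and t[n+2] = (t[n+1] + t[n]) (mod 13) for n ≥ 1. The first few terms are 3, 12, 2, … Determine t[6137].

Listing terms: t[1] = 3, t[2] = 12, t[3] = 2, t[4] = 1, t[5] = 3, t[6] = 4, t[7] = 7, t[8] = 11, t[9] = 5, t[10] = 3, t[11] = 8, t[12] = 11, t[13] = 6, t[14] = 4, t[15] = 10, t[16] = 1, t[17] = 11, t[18] = 12, t[19] = 10, t[20] = 9, t[21] = 6, t[22] = 2, t[23] = 8, t[24] = 10, t[25] = 5, t[26] = 2, t[27] = 7, t[28] = 9, t[29] = 3, t[30] = 12.
Since (t[29], t[30]) = (t[1], t[2]) = (3, 12) (two consecutive terms determine the rest), the sequence is periodic with period 28.
(6137 - 1) mod 28 = 4, so t[6137] = t[5] = 3.

3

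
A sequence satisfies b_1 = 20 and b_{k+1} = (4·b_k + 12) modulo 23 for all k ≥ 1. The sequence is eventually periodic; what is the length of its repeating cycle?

Listing terms: b_1 = 20, b_2 = 0, b_3 = 12, b_4 = 14, b_5 = 22, b_6 = 8, b_7 = 21, b_8 = 4, b_9 = 5, b_{10} = 9, b_{11} = 2, b_{12} = 20.
Since b_{12} = b_1 = 20, the sequence is periodic with period 11.

11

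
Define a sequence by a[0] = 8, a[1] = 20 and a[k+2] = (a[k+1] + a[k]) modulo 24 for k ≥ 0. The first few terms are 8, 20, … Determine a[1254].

We have a[0] = 8,  a[1] = 20,  a[2] = 4,  a[3] = 0,  a[4] = 4,  a[5] = 4,  a[6] = 8,  a[7] = 12,  a[8] = 20,  a[9] = 8,  a[10] = 4,  a[11] = 12,  a[12] = 16,  a[13] = 4,  a[14] = 20,  a[15] = 0,  a[16] = 20,  a[17] = 20,  a[18] = 16,  a[19] = 12,  a[20] = 4,  a[21] = 16,  a[22] = 20,  a[23] = 12,  a[24] = 8,  a[25] = 20.
Since (a[24], a[25]) = (a[0], a[1]) = (8, 20) (two consecutive terms determine the rest), the sequence is periodic with period 24.
(1254 - 0) mod 24 = 6, so a[1254] = a[6] = 8.

8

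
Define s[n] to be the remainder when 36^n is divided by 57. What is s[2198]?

42

s[1] = 36,  s[2] = 42,  s[3] = 30,  s[4] = 54,  s[5] = 6,  s[6] = 45,  s[7] = 24,  s[8] = 9,  s[9] = 39,  s[10] = 36.
The sequence repeats with period 9.
(2198 - 1) mod 9 = 1, so s[2198] = s[2] = 42.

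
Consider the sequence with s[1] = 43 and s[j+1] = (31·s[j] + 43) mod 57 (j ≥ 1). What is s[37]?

s[1] = 43,  s[2] = 8,  s[3] = 6,  s[4] = 1,  s[5] = 17,  s[6] = 0,  s[7] = 43.
Since s[7] = s[1] = 43, the sequence is periodic with period 6.
So s[37] = s[1 + ((37-1) mod 6)] = s[1] = 43.

43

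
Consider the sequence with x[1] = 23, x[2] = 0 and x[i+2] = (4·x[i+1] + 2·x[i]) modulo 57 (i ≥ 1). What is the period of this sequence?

18

Computing terms: x[1] = 23,  x[2] = 0,  x[3] = 46,  x[4] = 13,  x[5] = 30,  x[6] = 32,  x[7] = 17,  x[8] = 18,  x[9] = 49,  x[10] = 4,  x[11] = 0,  x[12] = 8,  x[13] = 32,  x[14] = 30,  x[15] = 13,  x[16] = 55,  x[17] = 18,  x[18] = 11,  x[19] = 23,  x[20] = 0.
The sequence repeats with period 18.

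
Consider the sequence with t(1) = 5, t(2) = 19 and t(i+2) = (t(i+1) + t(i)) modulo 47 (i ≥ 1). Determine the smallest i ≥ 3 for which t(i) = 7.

27

Listing terms: t(1) = 5, t(2) = 19, t(3) = 24, t(4) = 43, t(5) = 20, t(6) = 16, t(7) = 36, t(8) = 5, t(9) = 41, t(10) = 46, t(11) = 40, t(12) = 39, t(13) = 32, t(14) = 24, t(15) = 9, t(16) = 33, t(17) = 42, t(18) = 28, t(19) = 23, t(20) = 4, t(21) = 27, t(22) = 31, t(23) = 11, t(24) = 42, t(25) = 6, t(26) = 1, t(27) = 7, t(28) = 8, t(29) = 15, t(30) = 23, t(31) = 38, t(32) = 14, t(33) = 5, t(34) = 19.
The sequence repeats with period 32.
The value 7 first appears (with i ≥ 3) at t(27).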